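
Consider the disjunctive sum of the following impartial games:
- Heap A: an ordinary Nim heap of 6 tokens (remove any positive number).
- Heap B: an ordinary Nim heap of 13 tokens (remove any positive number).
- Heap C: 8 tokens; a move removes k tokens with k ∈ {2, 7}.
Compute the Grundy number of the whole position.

9

Heap A is a plain Nim heap of size 6, so its Grundy value is 6.
Heap B is a plain Nim heap of size 13, so its Grundy value is 13.
Build the Grundy sequence for heap C with g(k) = mex{g(k−s) : s ∈ {2, 7}, s ≤ k}:
g(0) = mex{} = 0
g(1) = mex{} = 0
g(2) = mex{0} = 1
g(3) = mex{0} = 1
g(4) = mex{1} = 0
g(5) = mex{1} = 0
g(6) = mex{0} = 1
g(7) = mex{0} = 1
g(8) = mex{0,1} = 2
So g(8) = 2.
The value of a disjunctive sum is the nim-sum of the parts.
Combined value = 6 XOR 13 XOR 2 = 9.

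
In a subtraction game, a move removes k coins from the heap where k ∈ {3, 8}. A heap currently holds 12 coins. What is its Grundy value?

0

Build the Grundy sequence with g(k) = mex{g(k−s) : s ∈ {3, 8}, s ≤ k}:
g(0) = mex{} = 0
g(1) = mex{} = 0
g(2) = mex{} = 0
g(3) = mex{0} = 1
g(4) = mex{0} = 1
g(5) = mex{0} = 1
g(6) = mex{1} = 0
g(7) = mex{1} = 0
g(8) = mex{0,1} = 2
g(9) = mex{0} = 1
g(10) = mex{0} = 1
g(11) = mex{1,2} = 0
g(12) = mex{1} = 0
So g(12) = 0.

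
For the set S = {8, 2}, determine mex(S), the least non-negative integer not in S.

0 is not in the set, so the mex is 0.

0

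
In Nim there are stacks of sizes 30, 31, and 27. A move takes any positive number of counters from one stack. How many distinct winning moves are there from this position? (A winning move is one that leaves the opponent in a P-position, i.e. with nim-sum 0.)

3

Nim-sum: 30 ^ 31 ^ 27 = 26.
The overall nim-sum is X = 26. A stack of size p has a winning move iff p XOR X < p (reduce it to p XOR X).
  30: 30 XOR 26 = 4 < 30 — winning move (to 4).
  31: 31 XOR 26 = 5 < 31 — winning move (to 5).
  27: 27 XOR 26 = 1 < 27 — winning move (to 1).
That gives 3 winning moves.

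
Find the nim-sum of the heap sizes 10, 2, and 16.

Nim-sum: 10 ^ 2 ^ 16 = 24.

24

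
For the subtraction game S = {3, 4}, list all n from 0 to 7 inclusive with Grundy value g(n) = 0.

Build the Grundy sequence with g(k) = mex{g(k−s) : s ∈ {3, 4}, s ≤ k}:
k:     0  1  2  3  4  5  6  7
g(k):  0  0  0  1  1  1  2  0
The P-positions (g = 0) in 0..7 are 0, 1, 2, 7.

0, 1, 2, 7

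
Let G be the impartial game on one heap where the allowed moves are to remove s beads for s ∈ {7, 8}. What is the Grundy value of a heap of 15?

0

Grundy values for subtraction set {7, 8}:
k:     0  1  2  3  4  5  6  7  8  9 10 11 12 13 14 15
g(k):  0  0  0  0  0  0  0  1  1  1  1  1  1  1  2  0
So g(15) = 0.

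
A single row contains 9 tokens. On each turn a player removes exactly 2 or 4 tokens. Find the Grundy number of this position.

1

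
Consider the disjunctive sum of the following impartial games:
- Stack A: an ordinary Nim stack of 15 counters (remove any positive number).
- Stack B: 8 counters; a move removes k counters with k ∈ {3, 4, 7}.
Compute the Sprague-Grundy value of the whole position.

13

Stack A is a plain Nim stack of size 15, so its Grundy value is 15.
Grundy values for stack B (subtraction set {3, 4, 7}):
g(0) = mex{} = 0
g(1) = mex{} = 0
g(2) = mex{} = 0
g(3) = mex{0} = 1
g(4) = mex{0} = 1
g(5) = mex{0} = 1
g(6) = mex{0,1} = 2
g(7) = mex{0,1} = 2
g(8) = mex{0,1} = 2
So g(8) = 2.
By the Sprague-Grundy theorem, the Grundy value of a sum of independent games is the XOR of the component values.
Combined value = 15 XOR 2 = 13.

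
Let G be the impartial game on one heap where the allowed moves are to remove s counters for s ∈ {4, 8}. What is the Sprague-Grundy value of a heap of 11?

Grundy values for subtraction set {4, 8}:
k:     0  1  2  3  4  5  6  7  8  9 10 11
g(k):  0  0  0  0  1  1  1  1  2  2  2  2
So g(11) = 2.

2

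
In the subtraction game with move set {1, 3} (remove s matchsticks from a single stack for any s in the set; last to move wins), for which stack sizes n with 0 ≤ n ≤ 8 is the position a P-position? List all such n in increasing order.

Build the Grundy sequence with g(k) = mex{g(k−s) : s ∈ {1, 3}, s ≤ k}:
g(0) = mex{} = 0
g(1) = mex{0} = 1
g(2) = mex{1} = 0
g(3) = mex{0} = 1
g(4) = mex{1} = 0
g(5) = mex{0} = 1
g(6) = mex{1} = 0
g(7) = mex{0} = 1
g(8) = mex{1} = 0
The P-positions (g = 0) in 0..8 are 0, 2, 4, 6, 8.

0, 2, 4, 6, 8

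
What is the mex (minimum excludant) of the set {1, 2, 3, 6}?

0 is not in the set, so the mex is 0.

0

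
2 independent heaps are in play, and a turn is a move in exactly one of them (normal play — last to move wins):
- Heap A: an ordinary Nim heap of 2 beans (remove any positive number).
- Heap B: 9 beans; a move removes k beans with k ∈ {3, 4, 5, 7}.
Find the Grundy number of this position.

1

Heap A is a plain Nim heap of size 2, so its Grundy value is 2.
Build the Grundy sequence for heap B with g(k) = mex{g(k−s) : s ∈ {3, 4, 5, 7}, s ≤ k}:
g(0) = mex{} = 0
g(1) = mex{} = 0
g(2) = mex{} = 0
g(3) = mex{0} = 1
g(4) = mex{0} = 1
g(5) = mex{0} = 1
g(6) = mex{0,1} = 2
g(7) = mex{0,1} = 2
g(8) = mex{0,1} = 2
g(9) = mex{0,1,2} = 3
So g(9) = 3.
By the Sprague-Grundy theorem, the Grundy value of a sum of independent games is the XOR of the component values.
Combined value = 2 XOR 3 = 1.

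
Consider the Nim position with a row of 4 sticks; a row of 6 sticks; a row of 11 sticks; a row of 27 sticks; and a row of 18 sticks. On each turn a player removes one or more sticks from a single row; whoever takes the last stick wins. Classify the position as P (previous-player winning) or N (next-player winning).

P-position

Nim-sum: 4 XOR 6 XOR 11 XOR 27 XOR 18 = 0.
The nim-sum is 0, so this is a P-position: the player to move is in a losing position under optimal play.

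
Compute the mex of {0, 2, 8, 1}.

3

The values 0, 1, 2 are all present; 3 is the first non-negative integer missing from the set.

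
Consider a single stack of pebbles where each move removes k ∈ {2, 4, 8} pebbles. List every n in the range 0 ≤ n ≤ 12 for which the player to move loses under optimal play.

0, 1, 6, 7, 12

Build the Grundy sequence with g(k) = mex{g(k−s) : s ∈ {2, 4, 8}, s ≤ k}:
k:     0  1  2  3  4  5  6  7  8  9 10 11 12
g(k):  0  0  1  1  2  2  0  0  1  1  2  2  0
The P-positions (g = 0) in 0..12 are 0, 1, 6, 7, 12.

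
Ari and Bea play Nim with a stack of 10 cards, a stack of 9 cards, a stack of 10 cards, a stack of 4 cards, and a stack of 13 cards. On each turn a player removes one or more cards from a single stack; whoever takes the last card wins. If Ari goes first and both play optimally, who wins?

Bea wins

Nim-sum: 10 ^ 9 ^ 10 ^ 4 ^ 13 = 0.
The nim-sum is 0, so this is a P-position: the player to move is in a losing position under optimal play; Ari is about to move from it and so loses — Bea wins.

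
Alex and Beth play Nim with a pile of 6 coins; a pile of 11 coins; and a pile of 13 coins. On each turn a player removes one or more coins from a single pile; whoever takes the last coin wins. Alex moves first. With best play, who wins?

Compute the nim-sum pairwise:
6 ^ 11 = 13
13 ^ 13 = 0
The nim-sum is 0, so this is a P-position: the player to move is in a losing position under optimal play; Alex is about to move from it and so loses — Beth wins.

Beth wins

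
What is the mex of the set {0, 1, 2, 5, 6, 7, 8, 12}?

3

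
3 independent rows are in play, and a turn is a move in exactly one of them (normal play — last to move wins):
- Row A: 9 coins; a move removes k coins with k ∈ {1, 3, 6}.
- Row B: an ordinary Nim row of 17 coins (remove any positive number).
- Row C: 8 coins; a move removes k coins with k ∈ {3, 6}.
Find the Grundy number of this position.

For row A, compute g(0), g(1), … with moves {1, 3, 6}:
k:     0  1  2  3  4  5  6  7  8  9
g(k):  0  1  0  1  0  1  2  3  2  0
So g(9) = 0.
Row B is a plain Nim row of size 17, so its Grundy value is 17.
For row C, compute g(0), g(1), … with moves {3, 6}:
g(0) = mex{} = 0
g(1) = mex{} = 0
g(2) = mex{} = 0
g(3) = mex{0} = 1
g(4) = mex{0} = 1
g(5) = mex{0} = 1
g(6) = mex{0,1} = 2
g(7) = mex{0,1} = 2
g(8) = mex{0,1} = 2
So g(8) = 2.
The value of a disjunctive sum is the nim-sum of the parts.
Combined value = 0 ⊕ 17 ⊕ 2 = 19.

19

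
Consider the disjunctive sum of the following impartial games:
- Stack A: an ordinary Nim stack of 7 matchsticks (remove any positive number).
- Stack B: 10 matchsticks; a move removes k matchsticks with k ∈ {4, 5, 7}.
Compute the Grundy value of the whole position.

Stack A is a plain Nim stack of size 7, so its Grundy value is 7.
Grundy values for stack B (subtraction set {4, 5, 7}):
g(0) = mex{} = 0
g(1) = mex{} = 0
g(2) = mex{} = 0
g(3) = mex{} = 0
g(4) = mex{0} = 1
g(5) = mex{0} = 1
g(6) = mex{0} = 1
g(7) = mex{0} = 1
g(8) = mex{0,1} = 2
g(9) = mex{0,1} = 2
g(10) = mex{0,1} = 2
So g(10) = 2.
The value of a disjunctive sum is the nim-sum of the parts.
Combined value = 7 XOR 2 = 5.

5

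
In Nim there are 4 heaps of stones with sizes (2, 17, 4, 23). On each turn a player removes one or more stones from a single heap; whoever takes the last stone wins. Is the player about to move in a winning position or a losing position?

Losing position

In binary:
  00010  (2)
  10001  (17)
  00100  (4)
  10111  (23)
  -----
  00000  (0)
The nim-sum is 0, so this is a P-position: the player to move is in a losing position under optimal play.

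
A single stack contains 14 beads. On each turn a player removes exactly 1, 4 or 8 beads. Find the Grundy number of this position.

Build the Grundy sequence with g(k) = mex{g(k−s) : s ∈ {1, 4, 8}, s ≤ k}:
k:     0  1  2  3  4  5  6  7  8  9 10 11 12 13 14
g(k):  0  1  0  1  2  0  1  0  1  2  3  2  0  1  0
So g(14) = 0.

0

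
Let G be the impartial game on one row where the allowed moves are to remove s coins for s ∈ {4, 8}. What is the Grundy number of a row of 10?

Compute g(0), g(1), … for moves {4, 8}:
k:     0  1  2  3  4  5  6  7  8  9 10
g(k):  0  0  0  0  1  1  1  1  2  2  2
So g(10) = 2.

2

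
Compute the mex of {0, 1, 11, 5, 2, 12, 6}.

3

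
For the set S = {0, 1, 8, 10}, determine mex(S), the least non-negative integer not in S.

2

The values 0, 1 are all present; 2 is the first non-negative integer missing from the set.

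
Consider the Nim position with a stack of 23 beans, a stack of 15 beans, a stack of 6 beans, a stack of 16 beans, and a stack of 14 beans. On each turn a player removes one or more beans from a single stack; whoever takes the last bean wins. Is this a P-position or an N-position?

Nim-sum: 23 ⊕ 15 ⊕ 6 ⊕ 16 ⊕ 14 = 0.
The nim-sum is 0, so this is a P-position: the player to move is in a losing position under optimal play.

P-position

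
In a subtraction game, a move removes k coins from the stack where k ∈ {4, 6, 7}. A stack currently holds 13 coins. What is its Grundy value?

0

Build the Grundy sequence with g(k) = mex{g(k−s) : s ∈ {4, 6, 7}, s ≤ k}:
k:     0  1  2  3  4  5  6  7  8  9 10 11 12 13
g(k):  0  0  0  0  1  1  1  1  2  2  2  0  0  0
So g(13) = 0.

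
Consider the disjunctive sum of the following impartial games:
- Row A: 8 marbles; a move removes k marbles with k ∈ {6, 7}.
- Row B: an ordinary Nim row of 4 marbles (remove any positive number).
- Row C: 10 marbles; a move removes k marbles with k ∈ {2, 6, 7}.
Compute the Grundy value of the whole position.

6

Grundy values for row A (subtraction set {6, 7}):
k:     0  1  2  3  4  5  6  7  8
g(k):  0  0  0  0  0  0  1  1  1
So g(8) = 1.
Row B is a plain Nim row of size 4, so its Grundy value is 4.
Grundy values for row C (subtraction set {2, 6, 7}):
g(0) = mex{} = 0
g(1) = mex{} = 0
g(2) = mex{0} = 1
g(3) = mex{0} = 1
g(4) = mex{1} = 0
g(5) = mex{1} = 0
g(6) = mex{0} = 1
g(7) = mex{0} = 1
g(8) = mex{0,1} = 2
g(9) = mex{1} = 0
g(10) = mex{0,1,2} = 3
So g(10) = 3.
By the Sprague-Grundy theorem, the Grundy value of a sum of independent games is the XOR of the component values.
Combined value = 1 ⊕ 4 ⊕ 3 = 6.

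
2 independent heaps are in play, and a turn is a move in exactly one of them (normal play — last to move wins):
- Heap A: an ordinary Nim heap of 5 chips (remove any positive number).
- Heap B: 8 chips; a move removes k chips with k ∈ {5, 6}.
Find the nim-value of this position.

Heap A is a plain Nim heap of size 5, so its Grundy value is 5.
Build the Grundy sequence for heap B with g(k) = mex{g(k−s) : s ∈ {5, 6}, s ≤ k}:
g(0) = mex{} = 0
g(1) = mex{} = 0
g(2) = mex{} = 0
g(3) = mex{} = 0
g(4) = mex{} = 0
g(5) = mex{0} = 1
g(6) = mex{0} = 1
g(7) = mex{0} = 1
g(8) = mex{0} = 1
So g(8) = 1.
The value of a disjunctive sum is the nim-sum of the parts.
Combined value = 5 XOR 1 = 4.

4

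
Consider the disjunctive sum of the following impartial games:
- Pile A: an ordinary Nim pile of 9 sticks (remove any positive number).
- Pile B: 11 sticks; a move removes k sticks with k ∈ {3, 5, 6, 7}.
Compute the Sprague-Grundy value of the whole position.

Pile A is a plain Nim pile of size 9, so its Grundy value is 9.
Build the Grundy sequence for pile B with g(k) = mex{g(k−s) : s ∈ {3, 5, 6, 7}, s ≤ k}:
k:     0  1  2  3  4  5  6  7  8  9 10 11
g(k):  0  0  0  1  1  1  2  2  2  3  0  0
So g(11) = 0.
By the Sprague-Grundy theorem, the Grundy value of a sum of independent games is the XOR of the component values.
Combined value = 9 XOR 0 = 9.

9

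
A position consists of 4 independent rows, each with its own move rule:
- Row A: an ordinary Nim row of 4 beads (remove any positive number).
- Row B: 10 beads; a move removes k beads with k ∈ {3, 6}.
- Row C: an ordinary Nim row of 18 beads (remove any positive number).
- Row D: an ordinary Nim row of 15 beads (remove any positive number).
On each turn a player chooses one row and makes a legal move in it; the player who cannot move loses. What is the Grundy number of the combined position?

25

Row A is a plain Nim row of size 4, so its Grundy value is 4.
For row B, compute g(0), g(1), … with moves {3, 6}:
k:     0  1  2  3  4  5  6  7  8  9 10
g(k):  0  0  0  1  1  1  2  2  2  0  0
So g(10) = 0.
Row C is a plain Nim row of size 18, so its Grundy value is 18.
Row D is a plain Nim row of size 15, so its Grundy value is 15.
By the Sprague-Grundy theorem, the Grundy value of a sum of independent games is the XOR of the component values.
Combined value = 4 ⊕ 0 ⊕ 18 ⊕ 15 = 25.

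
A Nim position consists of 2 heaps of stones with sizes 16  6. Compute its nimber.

22

Compute the nim-sum pairwise:
16 ^ 6 = 22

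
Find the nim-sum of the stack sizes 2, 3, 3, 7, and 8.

13

Bitwise XOR of the heap sizes:
  0010  (2)
  0011  (3)
  0011  (3)
  0111  (7)
  1000  (8)
  ----
  1101  (13)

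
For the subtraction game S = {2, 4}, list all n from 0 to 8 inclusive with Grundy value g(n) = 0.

Grundy values for subtraction set {2, 4}:
k:     0  1  2  3  4  5  6  7  8
g(k):  0  0  1  1  2  2  0  0  1
The P-positions (g = 0) in 0..8 are 0, 1, 6, 7.

0, 1, 6, 7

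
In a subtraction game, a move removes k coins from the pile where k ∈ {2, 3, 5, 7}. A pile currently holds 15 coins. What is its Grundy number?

Build the Grundy sequence with g(k) = mex{g(k−s) : s ∈ {2, 3, 5, 7}, s ≤ k}:
k:     0  1  2  3  4  5  6  7  8  9 10 11 12 13 14 15
g(k):  0  0  1  1  2  2  3  3  4  0  0  1  1  2  2  3
So g(15) = 3.

3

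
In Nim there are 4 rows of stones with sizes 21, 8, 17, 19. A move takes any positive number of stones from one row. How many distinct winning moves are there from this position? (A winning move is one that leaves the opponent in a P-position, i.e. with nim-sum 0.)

3

Write each in binary and XOR column by column:
  10101  (21)
  01000  (8)
  10001  (17)
  10011  (19)
  -----
  11111  (31)
The overall nim-sum is X = 31. A row of size p has a winning move iff p XOR X < p (reduce it to p XOR X).
  21: 21 XOR 31 = 10 < 21 — winning move (to 10).
  8: 8 XOR 31 = 23 ≥ 8 — no move.
  17: 17 XOR 31 = 14 < 17 — winning move (to 14).
  19: 19 XOR 31 = 12 < 19 — winning move (to 12).
That gives 3 winning moves.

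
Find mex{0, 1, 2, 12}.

3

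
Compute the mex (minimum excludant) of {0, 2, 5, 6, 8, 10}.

0 is in the set but 1 is not, so the mex is 1.

1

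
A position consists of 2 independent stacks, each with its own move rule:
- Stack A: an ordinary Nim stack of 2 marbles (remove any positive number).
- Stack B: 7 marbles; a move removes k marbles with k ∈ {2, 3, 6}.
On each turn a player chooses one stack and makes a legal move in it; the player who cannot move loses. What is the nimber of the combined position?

3

Stack A is a plain Nim stack of size 2, so its Grundy value is 2.
Build the Grundy sequence for stack B with g(k) = mex{g(k−s) : s ∈ {2, 3, 6}, s ≤ k}:
k:     0  1  2  3  4  5  6  7
g(k):  0  0  1  1  2  0  3  1
So g(7) = 1.
The value of a disjunctive sum is the nim-sum of the parts.
Combined value = 2 ⊕ 1 = 3.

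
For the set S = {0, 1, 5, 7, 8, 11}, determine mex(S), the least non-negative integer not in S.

2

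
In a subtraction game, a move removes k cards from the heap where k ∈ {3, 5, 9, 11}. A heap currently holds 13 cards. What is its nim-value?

Build the Grundy sequence with g(k) = mex{g(k−s) : s ∈ {3, 5, 9, 11}, s ≤ k}:
k:     0  1  2  3  4  5  6  7  8  9 10 11 12 13
g(k):  0  0  0  1  1  1  2  2  0  3  3  1  4  2
So g(13) = 2.

2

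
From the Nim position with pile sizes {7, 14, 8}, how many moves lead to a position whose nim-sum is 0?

Nim-sum: 7 ⊕ 14 ⊕ 8 = 1.
The overall nim-sum is X = 1. A pile of size p has a winning move iff p XOR X < p (reduce it to p XOR X).
  7: 7 XOR 1 = 6 < 7 — winning move (to 6).
  14: 14 XOR 1 = 15 ≥ 14 — no move.
  8: 8 XOR 1 = 9 ≥ 8 — no move.
That gives 1 winning move.

1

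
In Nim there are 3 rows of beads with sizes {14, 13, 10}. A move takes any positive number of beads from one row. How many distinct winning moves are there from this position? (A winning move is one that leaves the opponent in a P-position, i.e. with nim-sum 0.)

3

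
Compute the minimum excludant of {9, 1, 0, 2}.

3

The values 0, 1, 2 are all present; 3 is the first non-negative integer missing from the set.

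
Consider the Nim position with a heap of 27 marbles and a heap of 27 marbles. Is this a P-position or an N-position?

Compute the nim-sum pairwise:
27 ^ 27 = 0
The nim-sum is 0, so this is a P-position: the player to move is in a losing position under optimal play.

P-position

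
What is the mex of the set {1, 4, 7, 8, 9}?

0 is not in the set, so the mex is 0.

0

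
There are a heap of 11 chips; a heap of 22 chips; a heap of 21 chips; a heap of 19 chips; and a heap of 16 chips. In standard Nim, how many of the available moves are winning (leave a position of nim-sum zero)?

1

Nim-sum: 11 XOR 22 XOR 21 XOR 19 XOR 16 = 11.
The overall nim-sum is X = 11. A heap of size p has a winning move iff p XOR X < p (reduce it to p XOR X).
  11: 11 XOR 11 = 0 < 11 — winning move (to 0).
  22: 22 XOR 11 = 29 ≥ 22 — no move.
  21: 21 XOR 11 = 30 ≥ 21 — no move.
  19: 19 XOR 11 = 24 ≥ 19 — no move.
  16: 16 XOR 11 = 27 ≥ 16 — no move.
That gives 1 winning move.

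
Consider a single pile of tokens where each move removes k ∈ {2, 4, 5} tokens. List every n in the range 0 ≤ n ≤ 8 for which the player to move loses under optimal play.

0, 1, 7, 8

Compute g(0), g(1), … for moves {2, 4, 5}:
k:     0  1  2  3  4  5  6  7  8
g(k):  0  0  1  1  2  2  3  0  0
The P-positions (g = 0) in 0..8 are 0, 1, 7, 8.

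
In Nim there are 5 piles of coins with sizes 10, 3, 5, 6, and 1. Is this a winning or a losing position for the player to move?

Nim-sum: 10 XOR 3 XOR 5 XOR 6 XOR 1 = 11.
The nim-sum is 11 ≠ 0, so this is an N-position: the player to move can win.

Winning position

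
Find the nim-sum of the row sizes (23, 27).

12

Write each in binary and XOR column by column:
  10111  (23)
  11011  (27)
  -----
  01100  (12)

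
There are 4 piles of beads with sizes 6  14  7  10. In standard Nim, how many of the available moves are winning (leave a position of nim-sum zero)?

3

Nim-sum: 6 ^ 14 ^ 7 ^ 10 = 5.
The overall nim-sum is X = 5. A pile of size p has a winning move iff p XOR X < p (reduce it to p XOR X).
  6: 6 XOR 5 = 3 < 6 — winning move (to 3).
  14: 14 XOR 5 = 11 < 14 — winning move (to 11).
  7: 7 XOR 5 = 2 < 7 — winning move (to 2).
  10: 10 XOR 5 = 15 ≥ 10 — no move.
That gives 3 winning moves.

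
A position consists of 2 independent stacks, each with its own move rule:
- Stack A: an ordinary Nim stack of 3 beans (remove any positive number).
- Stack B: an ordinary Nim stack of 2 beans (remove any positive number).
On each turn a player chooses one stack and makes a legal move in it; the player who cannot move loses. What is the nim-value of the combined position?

Stack A is a plain Nim stack of size 3, so its Grundy value is 3.
Stack B is a plain Nim stack of size 2, so its Grundy value is 2.
The value of a disjunctive sum is the nim-sum of the parts.
Combined value = 3 XOR 2 = 1.

1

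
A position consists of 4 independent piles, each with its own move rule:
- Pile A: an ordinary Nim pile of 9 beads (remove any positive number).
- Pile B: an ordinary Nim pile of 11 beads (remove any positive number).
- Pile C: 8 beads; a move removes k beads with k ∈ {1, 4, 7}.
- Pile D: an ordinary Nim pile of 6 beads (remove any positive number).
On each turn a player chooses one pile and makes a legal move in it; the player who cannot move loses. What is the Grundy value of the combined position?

Pile A is a plain Nim pile of size 9, so its Grundy value is 9.
Pile B is a plain Nim pile of size 11, so its Grundy value is 11.
For pile C, compute g(0), g(1), … with moves {1, 4, 7}:
g(0) = mex{} = 0
g(1) = mex{0} = 1
g(2) = mex{1} = 0
g(3) = mex{0} = 1
g(4) = mex{0,1} = 2
g(5) = mex{1,2} = 0
g(6) = mex{0} = 1
g(7) = mex{0,1} = 2
g(8) = mex{1,2} = 0
So g(8) = 0.
Pile D is a plain Nim pile of size 6, so its Grundy value is 6.
The value of a disjunctive sum is the nim-sum of the parts.
Combined value = 9 XOR 11 XOR 0 XOR 6 = 4.

4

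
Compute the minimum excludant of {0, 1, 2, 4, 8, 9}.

The values 0, 1, 2 are all present; 3 is the first non-negative integer missing from the set.

3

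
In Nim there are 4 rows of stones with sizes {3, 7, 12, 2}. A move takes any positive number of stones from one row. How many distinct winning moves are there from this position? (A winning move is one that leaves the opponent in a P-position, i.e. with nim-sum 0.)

1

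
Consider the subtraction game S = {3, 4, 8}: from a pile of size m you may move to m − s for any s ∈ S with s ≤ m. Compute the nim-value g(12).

0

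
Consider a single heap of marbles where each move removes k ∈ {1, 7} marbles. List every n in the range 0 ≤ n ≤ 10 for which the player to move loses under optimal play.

0, 2, 4, 6, 8, 10

Grundy values for subtraction set {1, 7}:
k:     0  1  2  3  4  5  6  7  8  9 10
g(k):  0  1  0  1  0  1  0  1  0  1  0
The P-positions (g = 0) in 0..10 are 0, 2, 4, 6, 8, 10.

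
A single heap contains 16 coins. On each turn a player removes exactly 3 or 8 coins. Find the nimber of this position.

Compute g(0), g(1), … for moves {3, 8}:
k:     0  1  2  3  4  5  6  7  8  9 10 11 12 13 14 15 16
g(k):  0  0  0  1  1  1  0  0  2  1  1  0  0  0  1  1  1
So g(16) = 1.

1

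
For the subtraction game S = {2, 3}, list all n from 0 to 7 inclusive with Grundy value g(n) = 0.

Build the Grundy sequence with g(k) = mex{g(k−s) : s ∈ {2, 3}, s ≤ k}:
k:     0  1  2  3  4  5  6  7
g(k):  0  0  1  1  2  0  0  1
The P-positions (g = 0) in 0..7 are 0, 1, 5, 6.

0, 1, 5, 6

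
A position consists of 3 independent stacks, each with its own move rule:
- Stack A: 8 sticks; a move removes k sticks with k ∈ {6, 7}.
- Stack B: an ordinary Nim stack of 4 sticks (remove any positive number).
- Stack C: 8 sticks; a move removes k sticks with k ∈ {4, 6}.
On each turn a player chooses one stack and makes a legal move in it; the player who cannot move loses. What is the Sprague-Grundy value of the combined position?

Build the Grundy sequence for stack A with g(k) = mex{g(k−s) : s ∈ {6, 7}, s ≤ k}:
g(0) = mex{} = 0
g(1) = mex{} = 0
g(2) = mex{} = 0
g(3) = mex{} = 0
g(4) = mex{} = 0
g(5) = mex{} = 0
g(6) = mex{0} = 1
g(7) = mex{0} = 1
g(8) = mex{0} = 1
So g(8) = 1.
Stack B is a plain Nim stack of size 4, so its Grundy value is 4.
Grundy values for stack C (subtraction set {4, 6}):
k:     0  1  2  3  4  5  6  7  8
g(k):  0  0  0  0  1  1  1  1  2
So g(8) = 2.
The value of a disjunctive sum is the nim-sum of the parts.
Combined value = 1 ⊕ 4 ⊕ 2 = 7.

7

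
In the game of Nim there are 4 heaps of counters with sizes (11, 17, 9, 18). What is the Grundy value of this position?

1

Compute the nim-sum pairwise:
11 ^ 17 = 26
26 ^ 9 = 19
19 ^ 18 = 1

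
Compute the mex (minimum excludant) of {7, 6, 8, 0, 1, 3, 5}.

2

The values 0, 1 are all present; 2 is the first non-negative integer missing from the set.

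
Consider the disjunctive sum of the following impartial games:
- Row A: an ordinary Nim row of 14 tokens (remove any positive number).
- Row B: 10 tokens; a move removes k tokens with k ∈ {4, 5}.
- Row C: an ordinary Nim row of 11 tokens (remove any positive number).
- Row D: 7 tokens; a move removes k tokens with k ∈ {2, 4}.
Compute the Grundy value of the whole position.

Row A is a plain Nim row of size 14, so its Grundy value is 14.
For row B, compute g(0), g(1), … with moves {4, 5}:
k:     0  1  2  3  4  5  6  7  8  9 10
g(k):  0  0  0  0  1  1  1  1  2  0  0
So g(10) = 0.
Row C is a plain Nim row of size 11, so its Grundy value is 11.
Grundy values for row D (subtraction set {2, 4}):
g(0) = mex{} = 0
g(1) = mex{} = 0
g(2) = mex{0} = 1
g(3) = mex{0} = 1
g(4) = mex{0,1} = 2
g(5) = mex{0,1} = 2
g(6) = mex{1,2} = 0
g(7) = mex{1,2} = 0
So g(7) = 0.
The value of a disjunctive sum is the nim-sum of the parts.
Combined value = 14 ⊕ 0 ⊕ 11 ⊕ 0 = 5.

5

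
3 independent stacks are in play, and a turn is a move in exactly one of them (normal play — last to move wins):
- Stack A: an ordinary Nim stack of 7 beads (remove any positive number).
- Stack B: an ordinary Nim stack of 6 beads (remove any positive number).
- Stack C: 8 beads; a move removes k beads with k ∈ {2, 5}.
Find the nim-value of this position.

Stack A is a plain Nim stack of size 7, so its Grundy value is 7.
Stack B is a plain Nim stack of size 6, so its Grundy value is 6.
Build the Grundy sequence for stack C with g(k) = mex{g(k−s) : s ∈ {2, 5}, s ≤ k}:
k:     0  1  2  3  4  5  6  7  8
g(k):  0  0  1  1  0  2  1  0  0
So g(8) = 0.
The value of a disjunctive sum is the nim-sum of the parts.
Combined value = 7 XOR 6 XOR 0 = 1.

1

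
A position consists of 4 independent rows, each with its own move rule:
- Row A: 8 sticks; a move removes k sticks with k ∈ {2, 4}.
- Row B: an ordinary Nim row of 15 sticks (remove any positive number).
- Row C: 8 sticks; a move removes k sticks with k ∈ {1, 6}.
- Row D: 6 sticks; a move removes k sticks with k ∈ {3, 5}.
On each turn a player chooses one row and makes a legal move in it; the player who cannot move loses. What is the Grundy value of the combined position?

13

For row A, compute g(0), g(1), … with moves {2, 4}:
k:     0  1  2  3  4  5  6  7  8
g(k):  0  0  1  1  2  2  0  0  1
So g(8) = 1.
Row B is a plain Nim row of size 15, so its Grundy value is 15.
Build the Grundy sequence for row C with g(k) = mex{g(k−s) : s ∈ {1, 6}, s ≤ k}:
k:     0  1  2  3  4  5  6  7  8
g(k):  0  1  0  1  0  1  2  0  1
So g(8) = 1.
Build the Grundy sequence for row D with g(k) = mex{g(k−s) : s ∈ {3, 5}, s ≤ k}:
k:     0  1  2  3  4  5  6
g(k):  0  0  0  1  1  1  2
So g(6) = 2.
The value of a disjunctive sum is the nim-sum of the parts.
Combined value = 1 ⊕ 15 ⊕ 1 ⊕ 2 = 13.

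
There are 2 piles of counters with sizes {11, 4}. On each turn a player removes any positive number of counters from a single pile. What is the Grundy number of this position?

15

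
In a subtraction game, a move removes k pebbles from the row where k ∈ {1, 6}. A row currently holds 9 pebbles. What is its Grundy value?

0

Compute g(0), g(1), … for moves {1, 6}:
k:     0  1  2  3  4  5  6  7  8  9
g(k):  0  1  0  1  0  1  2  0  1  0
So g(9) = 0.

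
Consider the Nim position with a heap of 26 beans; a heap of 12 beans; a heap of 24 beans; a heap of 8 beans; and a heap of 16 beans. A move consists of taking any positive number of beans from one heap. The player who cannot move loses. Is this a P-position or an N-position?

N-position

Write each in binary and XOR column by column:
  11010  (26)
  01100  (12)
  11000  (24)
  01000  (8)
  10000  (16)
  -----
  10110  (22)
The nim-sum is 22 ≠ 0, so this is an N-position: the player to move can win.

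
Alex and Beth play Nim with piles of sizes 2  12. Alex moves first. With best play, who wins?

Compute the nim-sum pairwise:
2 ⊕ 12 = 14
The nim-sum is 14 ≠ 0, so this is an N-position: the player to move can win; Alex has a winning move.

Alex wins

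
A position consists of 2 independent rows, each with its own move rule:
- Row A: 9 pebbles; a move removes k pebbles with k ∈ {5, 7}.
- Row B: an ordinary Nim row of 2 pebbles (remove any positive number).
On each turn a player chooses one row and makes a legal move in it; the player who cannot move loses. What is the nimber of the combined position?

For row A, compute g(0), g(1), … with moves {5, 7}:
g(0) = mex{} = 0
g(1) = mex{} = 0
g(2) = mex{} = 0
g(3) = mex{} = 0
g(4) = mex{} = 0
g(5) = mex{0} = 1
g(6) = mex{0} = 1
g(7) = mex{0} = 1
g(8) = mex{0} = 1
g(9) = mex{0} = 1
So g(9) = 1.
Row B is a plain Nim row of size 2, so its Grundy value is 2.
The value of a disjunctive sum is the nim-sum of the parts.
Combined value = 1 ⊕ 2 = 3.

3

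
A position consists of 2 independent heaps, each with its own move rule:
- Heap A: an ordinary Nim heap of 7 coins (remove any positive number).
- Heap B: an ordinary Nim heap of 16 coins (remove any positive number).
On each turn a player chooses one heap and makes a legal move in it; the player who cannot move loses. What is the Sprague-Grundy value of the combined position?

Heap A is a plain Nim heap of size 7, so its Grundy value is 7.
Heap B is a plain Nim heap of size 16, so its Grundy value is 16.
The value of a disjunctive sum is the nim-sum of the parts.
Combined value = 7 XOR 16 = 23.

23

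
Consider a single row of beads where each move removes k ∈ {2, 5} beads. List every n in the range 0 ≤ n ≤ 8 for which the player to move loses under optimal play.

0, 1, 4, 7, 8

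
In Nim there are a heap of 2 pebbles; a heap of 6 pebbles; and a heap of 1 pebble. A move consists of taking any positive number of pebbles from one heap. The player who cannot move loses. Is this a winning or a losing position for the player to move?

Winning position

Write each in binary and XOR column by column:
  010  (2)
  110  (6)
  001  (1)
  ---
  101  (5)
The nim-sum is 5 ≠ 0, so this is an N-position: the player to move can win.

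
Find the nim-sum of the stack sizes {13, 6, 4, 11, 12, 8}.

Nim-sum: 13 ^ 6 ^ 4 ^ 11 ^ 12 ^ 8 = 0.

0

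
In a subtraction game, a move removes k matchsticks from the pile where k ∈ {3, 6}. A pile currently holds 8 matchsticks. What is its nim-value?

Grundy values for subtraction set {3, 6}:
g(0) = mex{} = 0
g(1) = mex{} = 0
g(2) = mex{} = 0
g(3) = mex{0} = 1
g(4) = mex{0} = 1
g(5) = mex{0} = 1
g(6) = mex{0,1} = 2
g(7) = mex{0,1} = 2
g(8) = mex{0,1} = 2
So g(8) = 2.

2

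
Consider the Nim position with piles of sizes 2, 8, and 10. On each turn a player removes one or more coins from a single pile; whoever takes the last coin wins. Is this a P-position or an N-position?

P-position

Nim-sum: 2 ⊕ 8 ⊕ 10 = 0.
The nim-sum is 0, so this is a P-position: the player to move is in a losing position under optimal play.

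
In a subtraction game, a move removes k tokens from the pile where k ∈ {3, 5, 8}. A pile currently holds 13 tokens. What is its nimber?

0

Grundy values for subtraction set {3, 5, 8}:
k:     0  1  2  3  4  5  6  7  8  9 10 11 12 13
g(k):  0  0  0  1  1  1  2  2  2  3  3  0  0  0
So g(13) = 0.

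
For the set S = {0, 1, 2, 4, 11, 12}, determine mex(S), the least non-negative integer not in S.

The values 0, 1, 2 are all present; 3 is the first non-negative integer missing from the set.

3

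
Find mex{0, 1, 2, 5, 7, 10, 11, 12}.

3

The values 0, 1, 2 are all present; 3 is the first non-negative integer missing from the set.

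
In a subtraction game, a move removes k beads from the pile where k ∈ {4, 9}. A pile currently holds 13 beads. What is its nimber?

0

Build the Grundy sequence with g(k) = mex{g(k−s) : s ∈ {4, 9}, s ≤ k}:
k:     0  1  2  3  4  5  6  7  8  9 10 11 12 13
g(k):  0  0  0  0  1  1  1  1  0  2  2  2  1  0
So g(13) = 0.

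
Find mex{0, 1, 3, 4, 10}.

The values 0, 1 are all present; 2 is the first non-negative integer missing from the set.

2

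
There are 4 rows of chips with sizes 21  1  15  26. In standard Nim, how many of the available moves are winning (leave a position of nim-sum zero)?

3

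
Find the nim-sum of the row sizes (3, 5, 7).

1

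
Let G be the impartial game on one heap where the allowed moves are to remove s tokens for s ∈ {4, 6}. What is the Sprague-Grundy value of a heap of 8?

2

Grundy values for subtraction set {4, 6}:
g(0) = mex{} = 0
g(1) = mex{} = 0
g(2) = mex{} = 0
g(3) = mex{} = 0
g(4) = mex{0} = 1
g(5) = mex{0} = 1
g(6) = mex{0} = 1
g(7) = mex{0} = 1
g(8) = mex{0,1} = 2
So g(8) = 2.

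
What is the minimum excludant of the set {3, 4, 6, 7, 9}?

0

0 is not in the set, so the mex is 0.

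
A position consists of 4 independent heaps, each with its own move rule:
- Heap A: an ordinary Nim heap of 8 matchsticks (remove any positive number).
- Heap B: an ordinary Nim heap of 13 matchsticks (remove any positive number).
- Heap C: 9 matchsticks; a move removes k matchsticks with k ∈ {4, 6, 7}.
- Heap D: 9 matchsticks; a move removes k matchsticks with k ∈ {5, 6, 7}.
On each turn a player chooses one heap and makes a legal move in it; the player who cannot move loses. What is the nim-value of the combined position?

Heap A is a plain Nim heap of size 8, so its Grundy value is 8.
Heap B is a plain Nim heap of size 13, so its Grundy value is 13.
Build the Grundy sequence for heap C with g(k) = mex{g(k−s) : s ∈ {4, 6, 7}, s ≤ k}:
k:     0  1  2  3  4  5  6  7  8  9
g(k):  0  0  0  0  1  1  1  1  2  2
So g(9) = 2.
Grundy values for heap D (subtraction set {5, 6, 7}):
g(0) = mex{} = 0
g(1) = mex{} = 0
g(2) = mex{} = 0
g(3) = mex{} = 0
g(4) = mex{} = 0
g(5) = mex{0} = 1
g(6) = mex{0} = 1
g(7) = mex{0} = 1
g(8) = mex{0} = 1
g(9) = mex{0} = 1
So g(9) = 1.
The value of a disjunctive sum is the nim-sum of the parts.
Combined value = 8 XOR 13 XOR 2 XOR 1 = 6.

6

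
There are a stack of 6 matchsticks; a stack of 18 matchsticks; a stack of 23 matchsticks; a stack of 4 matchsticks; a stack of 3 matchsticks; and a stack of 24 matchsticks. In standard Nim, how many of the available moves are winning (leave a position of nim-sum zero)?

3

Compute the nim-sum pairwise:
6 ^ 18 = 20
20 ^ 23 = 3
3 ^ 4 = 7
7 ^ 3 = 4
4 ^ 24 = 28
The overall nim-sum is X = 28. A stack of size p has a winning move iff p XOR X < p (reduce it to p XOR X).
  6: 6 XOR 28 = 26 ≥ 6 — no move.
  18: 18 XOR 28 = 14 < 18 — winning move (to 14).
  23: 23 XOR 28 = 11 < 23 — winning move (to 11).
  4: 4 XOR 28 = 24 ≥ 4 — no move.
  3: 3 XOR 28 = 31 ≥ 3 — no move.
  24: 24 XOR 28 = 4 < 24 — winning move (to 4).
That gives 3 winning moves.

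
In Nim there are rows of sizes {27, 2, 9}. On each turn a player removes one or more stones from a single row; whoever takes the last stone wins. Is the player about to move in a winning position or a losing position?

Winning position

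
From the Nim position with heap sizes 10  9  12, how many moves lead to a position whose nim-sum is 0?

3

Write each in binary and XOR column by column:
  1010  (10)
  1001  (9)
  1100  (12)
  ----
  1111  (15)
The overall nim-sum is X = 15. A heap of size p has a winning move iff p XOR X < p (reduce it to p XOR X).
  10: 10 XOR 15 = 5 < 10 — winning move (to 5).
  9: 9 XOR 15 = 6 < 9 — winning move (to 6).
  12: 12 XOR 15 = 3 < 12 — winning move (to 3).
That gives 3 winning moves.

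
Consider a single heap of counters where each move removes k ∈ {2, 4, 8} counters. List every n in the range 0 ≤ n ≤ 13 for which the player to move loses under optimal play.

0, 1, 6, 7, 12, 13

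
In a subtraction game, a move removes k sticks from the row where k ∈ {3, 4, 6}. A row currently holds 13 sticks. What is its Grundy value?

1

Build the Grundy sequence with g(k) = mex{g(k−s) : s ∈ {3, 4, 6}, s ≤ k}:
g(0) = mex{} = 0
g(1) = mex{} = 0
g(2) = mex{} = 0
g(3) = mex{0} = 1
g(4) = mex{0} = 1
g(5) = mex{0} = 1
g(6) = mex{0,1} = 2
g(7) = mex{0,1} = 2
g(8) = mex{0,1} = 2
g(9) = mex{1,2} = 0
g(10) = mex{1,2} = 0
g(11) = mex{1,2} = 0
g(12) = mex{0,2} = 1
g(13) = mex{0,2} = 1
So g(13) = 1.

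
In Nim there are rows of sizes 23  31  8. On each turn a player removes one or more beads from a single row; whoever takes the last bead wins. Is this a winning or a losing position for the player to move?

Losing position

Bitwise XOR of the heap sizes:
  10111  (23)
  11111  (31)
  01000  (8)
  -----
  00000  (0)
The nim-sum is 0, so this is a P-position: the player to move is in a losing position under optimal play.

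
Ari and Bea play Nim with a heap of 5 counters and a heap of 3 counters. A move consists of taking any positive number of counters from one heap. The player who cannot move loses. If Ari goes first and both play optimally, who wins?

Compute the nim-sum pairwise:
5 XOR 3 = 6
The nim-sum is 6 ≠ 0, so this is an N-position: the player to move can win; Ari has a winning move.

Ari wins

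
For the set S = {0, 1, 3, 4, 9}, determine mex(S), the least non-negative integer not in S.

The values 0, 1 are all present; 2 is the first non-negative integer missing from the set.

2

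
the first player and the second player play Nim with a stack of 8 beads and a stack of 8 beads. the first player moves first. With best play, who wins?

the second player wins

Nim-sum: 8 ⊕ 8 = 0.
The nim-sum is 0, so this is a P-position: the player to move is in a losing position under optimal play; the first player is about to move from it and so loses — the second player wins.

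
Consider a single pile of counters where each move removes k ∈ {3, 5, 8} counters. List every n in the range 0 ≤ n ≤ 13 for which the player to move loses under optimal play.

Compute g(0), g(1), … for moves {3, 5, 8}:
g(0) = mex{} = 0
g(1) = mex{} = 0
g(2) = mex{} = 0
g(3) = mex{0} = 1
g(4) = mex{0} = 1
g(5) = mex{0} = 1
g(6) = mex{0,1} = 2
g(7) = mex{0,1} = 2
g(8) = mex{0,1} = 2
g(9) = mex{0,1,2} = 3
g(10) = mex{0,1,2} = 3
g(11) = mex{1,2} = 0
g(12) = mex{1,2,3} = 0
g(13) = mex{1,2,3} = 0
The P-positions (g = 0) in 0..13 are 0, 1, 2, 11, 12, 13.

0, 1, 2, 11, 12, 13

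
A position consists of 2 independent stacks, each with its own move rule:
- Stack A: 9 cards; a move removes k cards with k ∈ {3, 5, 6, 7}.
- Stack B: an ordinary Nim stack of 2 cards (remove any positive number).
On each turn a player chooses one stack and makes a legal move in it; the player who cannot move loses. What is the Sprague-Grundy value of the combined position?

1

For stack A, compute g(0), g(1), … with moves {3, 5, 6, 7}:
k:     0  1  2  3  4  5  6  7  8  9
g(k):  0  0  0  1  1  1  2  2  2  3
So g(9) = 3.
Stack B is a plain Nim stack of size 2, so its Grundy value is 2.
The value of a disjunctive sum is the nim-sum of the parts.
Combined value = 3 ⊕ 2 = 1.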